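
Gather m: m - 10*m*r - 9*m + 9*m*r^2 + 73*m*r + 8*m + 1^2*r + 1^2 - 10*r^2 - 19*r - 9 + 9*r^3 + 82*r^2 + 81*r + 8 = m*(9*r^2 + 63*r) + 9*r^3 + 72*r^2 + 63*r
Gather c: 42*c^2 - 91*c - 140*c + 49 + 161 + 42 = 42*c^2 - 231*c + 252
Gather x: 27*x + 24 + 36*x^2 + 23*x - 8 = 36*x^2 + 50*x + 16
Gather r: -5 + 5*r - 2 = 5*r - 7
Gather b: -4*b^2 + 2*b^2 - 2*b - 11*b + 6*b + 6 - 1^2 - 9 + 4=-2*b^2 - 7*b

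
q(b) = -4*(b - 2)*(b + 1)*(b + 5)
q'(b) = -4*(b - 2)*(b + 1) - 4*(b - 2)*(b + 5) - 4*(b + 1)*(b + 5) = -12*b^2 - 32*b + 28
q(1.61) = 26.91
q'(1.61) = -54.63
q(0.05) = 41.36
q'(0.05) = 26.37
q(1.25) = 42.19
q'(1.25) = -30.75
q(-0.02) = 39.43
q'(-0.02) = 28.64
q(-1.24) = -11.70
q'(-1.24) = 49.23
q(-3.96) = -73.39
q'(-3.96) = -33.46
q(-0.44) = 24.92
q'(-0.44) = 39.76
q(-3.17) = -82.12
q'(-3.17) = 8.85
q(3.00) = -128.00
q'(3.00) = -176.00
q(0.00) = 40.00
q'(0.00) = 28.00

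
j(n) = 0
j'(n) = 0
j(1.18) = 0.00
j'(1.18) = 0.00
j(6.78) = 0.00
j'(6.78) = 0.00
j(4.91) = 0.00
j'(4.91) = 0.00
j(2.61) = 0.00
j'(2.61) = 0.00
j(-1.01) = 0.00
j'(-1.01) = 0.00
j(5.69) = 0.00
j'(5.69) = 0.00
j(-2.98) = 0.00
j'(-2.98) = 0.00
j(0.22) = 0.00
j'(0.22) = 0.00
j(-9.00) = 0.00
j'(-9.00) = 0.00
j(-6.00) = 0.00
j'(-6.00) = 0.00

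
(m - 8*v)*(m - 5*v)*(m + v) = m^3 - 12*m^2*v + 27*m*v^2 + 40*v^3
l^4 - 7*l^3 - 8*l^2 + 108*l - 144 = (l - 6)*(l - 3)*(l - 2)*(l + 4)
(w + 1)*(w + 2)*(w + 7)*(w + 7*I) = w^4 + 10*w^3 + 7*I*w^3 + 23*w^2 + 70*I*w^2 + 14*w + 161*I*w + 98*I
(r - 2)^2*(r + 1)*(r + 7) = r^4 + 4*r^3 - 21*r^2 + 4*r + 28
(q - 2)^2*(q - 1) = q^3 - 5*q^2 + 8*q - 4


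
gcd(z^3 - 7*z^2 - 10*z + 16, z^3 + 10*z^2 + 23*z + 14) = z + 2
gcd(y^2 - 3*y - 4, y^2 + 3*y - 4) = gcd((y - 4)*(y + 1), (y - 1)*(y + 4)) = 1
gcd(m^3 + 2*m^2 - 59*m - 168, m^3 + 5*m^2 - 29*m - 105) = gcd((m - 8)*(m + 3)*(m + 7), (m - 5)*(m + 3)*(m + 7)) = m^2 + 10*m + 21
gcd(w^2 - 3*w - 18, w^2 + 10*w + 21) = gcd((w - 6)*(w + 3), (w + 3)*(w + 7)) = w + 3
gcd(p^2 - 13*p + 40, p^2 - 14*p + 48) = p - 8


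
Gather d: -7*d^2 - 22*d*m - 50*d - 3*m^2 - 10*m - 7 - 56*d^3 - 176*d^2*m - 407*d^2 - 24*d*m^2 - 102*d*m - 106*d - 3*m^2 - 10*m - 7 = -56*d^3 + d^2*(-176*m - 414) + d*(-24*m^2 - 124*m - 156) - 6*m^2 - 20*m - 14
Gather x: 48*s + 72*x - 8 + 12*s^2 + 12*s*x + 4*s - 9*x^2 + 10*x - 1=12*s^2 + 52*s - 9*x^2 + x*(12*s + 82) - 9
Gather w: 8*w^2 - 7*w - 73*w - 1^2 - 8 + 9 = 8*w^2 - 80*w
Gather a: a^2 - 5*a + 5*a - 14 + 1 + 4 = a^2 - 9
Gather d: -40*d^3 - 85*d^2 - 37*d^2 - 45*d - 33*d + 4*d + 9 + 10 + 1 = -40*d^3 - 122*d^2 - 74*d + 20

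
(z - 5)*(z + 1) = z^2 - 4*z - 5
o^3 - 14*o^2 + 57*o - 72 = (o - 8)*(o - 3)^2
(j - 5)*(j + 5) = j^2 - 25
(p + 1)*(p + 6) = p^2 + 7*p + 6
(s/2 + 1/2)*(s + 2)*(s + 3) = s^3/2 + 3*s^2 + 11*s/2 + 3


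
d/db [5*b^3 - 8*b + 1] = 15*b^2 - 8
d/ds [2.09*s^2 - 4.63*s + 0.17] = 4.18*s - 4.63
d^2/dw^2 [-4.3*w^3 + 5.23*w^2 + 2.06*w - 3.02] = 10.46 - 25.8*w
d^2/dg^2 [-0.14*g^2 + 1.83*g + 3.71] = -0.280000000000000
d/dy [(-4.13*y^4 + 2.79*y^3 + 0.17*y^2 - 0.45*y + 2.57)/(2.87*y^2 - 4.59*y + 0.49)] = (-23.7062*y^5 + 64.8774*y^4 - 33.707*y^3 + 4.6125*y^2 - 14.5852*y + 11.5758)/(8.2369*y^4 - 26.3466*y^3 + 23.8807*y^2 - 4.4982*y + 0.2401)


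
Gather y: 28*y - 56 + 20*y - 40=48*y - 96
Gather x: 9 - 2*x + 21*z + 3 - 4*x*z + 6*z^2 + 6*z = x*(-4*z - 2) + 6*z^2 + 27*z + 12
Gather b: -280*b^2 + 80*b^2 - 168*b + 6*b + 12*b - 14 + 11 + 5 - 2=-200*b^2 - 150*b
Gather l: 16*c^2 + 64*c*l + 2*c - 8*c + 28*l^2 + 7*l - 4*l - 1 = 16*c^2 - 6*c + 28*l^2 + l*(64*c + 3) - 1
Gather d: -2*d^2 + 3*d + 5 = -2*d^2 + 3*d + 5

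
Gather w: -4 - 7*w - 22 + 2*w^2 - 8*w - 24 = 2*w^2 - 15*w - 50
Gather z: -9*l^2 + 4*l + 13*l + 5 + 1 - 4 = -9*l^2 + 17*l + 2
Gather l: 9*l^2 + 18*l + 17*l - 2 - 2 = 9*l^2 + 35*l - 4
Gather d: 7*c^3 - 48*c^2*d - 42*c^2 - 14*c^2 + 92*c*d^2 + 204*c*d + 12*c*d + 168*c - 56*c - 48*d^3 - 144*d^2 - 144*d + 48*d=7*c^3 - 56*c^2 + 112*c - 48*d^3 + d^2*(92*c - 144) + d*(-48*c^2 + 216*c - 96)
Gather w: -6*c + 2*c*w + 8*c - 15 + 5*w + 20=2*c + w*(2*c + 5) + 5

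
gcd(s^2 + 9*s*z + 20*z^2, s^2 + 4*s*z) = s + 4*z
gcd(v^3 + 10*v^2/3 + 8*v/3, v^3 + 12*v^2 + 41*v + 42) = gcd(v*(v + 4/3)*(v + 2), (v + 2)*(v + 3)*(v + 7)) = v + 2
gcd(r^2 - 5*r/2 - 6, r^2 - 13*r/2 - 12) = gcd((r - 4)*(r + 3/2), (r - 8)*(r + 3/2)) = r + 3/2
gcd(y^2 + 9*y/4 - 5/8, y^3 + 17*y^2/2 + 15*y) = y + 5/2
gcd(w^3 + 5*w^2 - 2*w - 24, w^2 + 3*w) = w + 3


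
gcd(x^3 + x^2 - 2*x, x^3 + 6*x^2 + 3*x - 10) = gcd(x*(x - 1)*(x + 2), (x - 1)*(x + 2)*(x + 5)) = x^2 + x - 2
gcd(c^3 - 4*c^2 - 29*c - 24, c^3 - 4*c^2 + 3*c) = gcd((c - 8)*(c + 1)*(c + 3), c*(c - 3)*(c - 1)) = 1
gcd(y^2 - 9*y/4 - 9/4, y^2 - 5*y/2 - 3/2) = y - 3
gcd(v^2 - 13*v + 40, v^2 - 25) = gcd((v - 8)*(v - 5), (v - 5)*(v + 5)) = v - 5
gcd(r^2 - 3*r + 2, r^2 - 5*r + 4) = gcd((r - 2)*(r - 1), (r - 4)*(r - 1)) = r - 1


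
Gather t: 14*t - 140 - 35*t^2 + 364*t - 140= -35*t^2 + 378*t - 280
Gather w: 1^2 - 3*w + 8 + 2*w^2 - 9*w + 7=2*w^2 - 12*w + 16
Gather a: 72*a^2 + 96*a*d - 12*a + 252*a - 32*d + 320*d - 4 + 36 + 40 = 72*a^2 + a*(96*d + 240) + 288*d + 72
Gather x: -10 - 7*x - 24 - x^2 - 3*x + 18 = -x^2 - 10*x - 16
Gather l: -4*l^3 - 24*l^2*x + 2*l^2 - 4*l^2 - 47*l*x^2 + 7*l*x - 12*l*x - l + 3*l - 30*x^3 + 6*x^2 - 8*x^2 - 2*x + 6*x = -4*l^3 + l^2*(-24*x - 2) + l*(-47*x^2 - 5*x + 2) - 30*x^3 - 2*x^2 + 4*x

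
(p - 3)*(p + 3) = p^2 - 9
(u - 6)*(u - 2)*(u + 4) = u^3 - 4*u^2 - 20*u + 48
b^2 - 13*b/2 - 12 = (b - 8)*(b + 3/2)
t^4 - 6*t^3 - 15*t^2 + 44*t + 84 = (t - 7)*(t - 3)*(t + 2)^2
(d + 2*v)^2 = d^2 + 4*d*v + 4*v^2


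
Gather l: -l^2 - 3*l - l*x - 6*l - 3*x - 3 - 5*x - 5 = -l^2 + l*(-x - 9) - 8*x - 8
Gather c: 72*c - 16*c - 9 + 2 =56*c - 7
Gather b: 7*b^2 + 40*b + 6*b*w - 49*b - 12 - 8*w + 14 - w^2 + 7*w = 7*b^2 + b*(6*w - 9) - w^2 - w + 2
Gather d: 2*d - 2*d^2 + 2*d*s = -2*d^2 + d*(2*s + 2)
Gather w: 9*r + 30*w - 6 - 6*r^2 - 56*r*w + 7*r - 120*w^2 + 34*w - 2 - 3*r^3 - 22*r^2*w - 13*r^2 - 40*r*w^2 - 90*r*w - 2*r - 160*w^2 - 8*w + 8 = -3*r^3 - 19*r^2 + 14*r + w^2*(-40*r - 280) + w*(-22*r^2 - 146*r + 56)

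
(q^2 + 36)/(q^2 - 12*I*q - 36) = (q + 6*I)/(q - 6*I)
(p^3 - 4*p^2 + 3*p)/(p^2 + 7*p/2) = 2*(p^2 - 4*p + 3)/(2*p + 7)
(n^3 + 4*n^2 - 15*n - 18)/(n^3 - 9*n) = (n^2 + 7*n + 6)/(n*(n + 3))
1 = 1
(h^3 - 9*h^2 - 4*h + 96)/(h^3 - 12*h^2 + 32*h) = (h + 3)/h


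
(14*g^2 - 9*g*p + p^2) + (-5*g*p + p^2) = 14*g^2 - 14*g*p + 2*p^2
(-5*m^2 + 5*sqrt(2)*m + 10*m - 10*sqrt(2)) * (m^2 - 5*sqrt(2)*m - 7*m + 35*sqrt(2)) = -5*m^4 + 30*sqrt(2)*m^3 + 45*m^3 - 270*sqrt(2)*m^2 - 120*m^2 + 450*m + 420*sqrt(2)*m - 700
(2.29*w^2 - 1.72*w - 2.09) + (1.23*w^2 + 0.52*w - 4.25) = 3.52*w^2 - 1.2*w - 6.34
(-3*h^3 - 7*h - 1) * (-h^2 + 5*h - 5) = 3*h^5 - 15*h^4 + 22*h^3 - 34*h^2 + 30*h + 5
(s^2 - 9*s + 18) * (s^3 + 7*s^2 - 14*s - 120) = s^5 - 2*s^4 - 59*s^3 + 132*s^2 + 828*s - 2160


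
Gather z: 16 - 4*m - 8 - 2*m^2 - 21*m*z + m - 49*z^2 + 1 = -2*m^2 - 21*m*z - 3*m - 49*z^2 + 9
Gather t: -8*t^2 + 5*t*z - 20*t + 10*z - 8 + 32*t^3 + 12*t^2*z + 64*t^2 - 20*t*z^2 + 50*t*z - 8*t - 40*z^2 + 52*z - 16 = 32*t^3 + t^2*(12*z + 56) + t*(-20*z^2 + 55*z - 28) - 40*z^2 + 62*z - 24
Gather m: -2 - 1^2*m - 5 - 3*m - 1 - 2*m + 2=-6*m - 6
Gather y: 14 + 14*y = 14*y + 14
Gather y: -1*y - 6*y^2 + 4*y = -6*y^2 + 3*y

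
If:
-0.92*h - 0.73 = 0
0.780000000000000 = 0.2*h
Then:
No Solution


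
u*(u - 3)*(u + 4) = u^3 + u^2 - 12*u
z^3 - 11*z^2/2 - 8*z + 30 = (z - 6)*(z - 2)*(z + 5/2)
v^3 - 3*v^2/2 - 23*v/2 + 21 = (v - 3)*(v - 2)*(v + 7/2)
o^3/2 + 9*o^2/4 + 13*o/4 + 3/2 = (o/2 + 1/2)*(o + 3/2)*(o + 2)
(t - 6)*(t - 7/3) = t^2 - 25*t/3 + 14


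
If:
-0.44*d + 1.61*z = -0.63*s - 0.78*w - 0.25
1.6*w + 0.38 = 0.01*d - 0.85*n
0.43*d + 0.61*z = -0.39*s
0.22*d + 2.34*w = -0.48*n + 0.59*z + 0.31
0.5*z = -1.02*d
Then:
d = 0.17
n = -0.82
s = 0.35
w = 0.20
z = -0.34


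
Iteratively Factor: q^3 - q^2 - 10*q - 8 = (q + 1)*(q^2 - 2*q - 8) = (q + 1)*(q + 2)*(q - 4)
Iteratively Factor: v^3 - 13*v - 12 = (v + 1)*(v^2 - v - 12) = (v - 4)*(v + 1)*(v + 3)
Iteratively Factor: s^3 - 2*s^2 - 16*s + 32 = (s - 2)*(s^2 - 16) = (s - 4)*(s - 2)*(s + 4)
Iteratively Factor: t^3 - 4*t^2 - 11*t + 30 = (t + 3)*(t^2 - 7*t + 10) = (t - 2)*(t + 3)*(t - 5)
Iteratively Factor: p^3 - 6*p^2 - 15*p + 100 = (p - 5)*(p^2 - p - 20) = (p - 5)^2*(p + 4)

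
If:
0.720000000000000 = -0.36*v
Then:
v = -2.00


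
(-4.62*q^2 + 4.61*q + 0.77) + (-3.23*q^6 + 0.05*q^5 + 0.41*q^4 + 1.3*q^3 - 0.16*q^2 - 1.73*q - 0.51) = -3.23*q^6 + 0.05*q^5 + 0.41*q^4 + 1.3*q^3 - 4.78*q^2 + 2.88*q + 0.26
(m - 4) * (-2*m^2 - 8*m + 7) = -2*m^3 + 39*m - 28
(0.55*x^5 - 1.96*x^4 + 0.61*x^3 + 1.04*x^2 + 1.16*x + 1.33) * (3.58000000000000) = 1.969*x^5 - 7.0168*x^4 + 2.1838*x^3 + 3.7232*x^2 + 4.1528*x + 4.7614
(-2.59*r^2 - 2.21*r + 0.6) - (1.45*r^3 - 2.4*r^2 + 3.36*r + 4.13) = -1.45*r^3 - 0.19*r^2 - 5.57*r - 3.53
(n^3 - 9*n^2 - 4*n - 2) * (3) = 3*n^3 - 27*n^2 - 12*n - 6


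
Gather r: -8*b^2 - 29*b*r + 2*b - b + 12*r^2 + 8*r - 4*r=-8*b^2 + b + 12*r^2 + r*(4 - 29*b)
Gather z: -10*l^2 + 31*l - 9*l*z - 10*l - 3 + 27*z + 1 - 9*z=-10*l^2 + 21*l + z*(18 - 9*l) - 2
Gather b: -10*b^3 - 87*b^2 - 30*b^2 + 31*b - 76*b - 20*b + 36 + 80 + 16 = -10*b^3 - 117*b^2 - 65*b + 132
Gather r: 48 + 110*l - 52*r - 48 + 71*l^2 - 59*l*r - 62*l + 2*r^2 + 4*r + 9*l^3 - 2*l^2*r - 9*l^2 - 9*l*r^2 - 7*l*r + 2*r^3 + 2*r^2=9*l^3 + 62*l^2 + 48*l + 2*r^3 + r^2*(4 - 9*l) + r*(-2*l^2 - 66*l - 48)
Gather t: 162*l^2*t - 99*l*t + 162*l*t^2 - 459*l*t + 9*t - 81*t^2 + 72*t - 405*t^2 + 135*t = t^2*(162*l - 486) + t*(162*l^2 - 558*l + 216)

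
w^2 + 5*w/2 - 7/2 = (w - 1)*(w + 7/2)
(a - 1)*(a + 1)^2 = a^3 + a^2 - a - 1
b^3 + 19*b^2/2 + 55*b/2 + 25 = (b + 2)*(b + 5/2)*(b + 5)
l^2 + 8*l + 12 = (l + 2)*(l + 6)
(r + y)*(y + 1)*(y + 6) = r*y^2 + 7*r*y + 6*r + y^3 + 7*y^2 + 6*y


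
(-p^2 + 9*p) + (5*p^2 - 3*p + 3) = 4*p^2 + 6*p + 3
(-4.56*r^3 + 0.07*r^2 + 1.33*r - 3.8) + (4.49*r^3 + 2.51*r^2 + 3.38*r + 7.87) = -0.0699999999999994*r^3 + 2.58*r^2 + 4.71*r + 4.07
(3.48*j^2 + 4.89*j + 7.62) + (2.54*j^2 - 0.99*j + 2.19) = 6.02*j^2 + 3.9*j + 9.81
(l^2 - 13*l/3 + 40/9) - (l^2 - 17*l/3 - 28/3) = 4*l/3 + 124/9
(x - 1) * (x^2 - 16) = x^3 - x^2 - 16*x + 16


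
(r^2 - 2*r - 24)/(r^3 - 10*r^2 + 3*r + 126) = (r + 4)/(r^2 - 4*r - 21)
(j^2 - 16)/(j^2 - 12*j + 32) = (j + 4)/(j - 8)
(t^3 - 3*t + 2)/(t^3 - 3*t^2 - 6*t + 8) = (t - 1)/(t - 4)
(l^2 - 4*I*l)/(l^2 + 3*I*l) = (l - 4*I)/(l + 3*I)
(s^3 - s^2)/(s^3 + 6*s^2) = (s - 1)/(s + 6)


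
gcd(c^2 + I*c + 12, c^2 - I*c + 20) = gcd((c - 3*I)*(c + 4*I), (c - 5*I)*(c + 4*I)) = c + 4*I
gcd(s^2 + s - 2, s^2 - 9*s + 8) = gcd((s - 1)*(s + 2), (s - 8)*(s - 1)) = s - 1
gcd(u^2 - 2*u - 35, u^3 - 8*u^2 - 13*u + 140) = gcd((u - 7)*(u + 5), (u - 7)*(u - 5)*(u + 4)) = u - 7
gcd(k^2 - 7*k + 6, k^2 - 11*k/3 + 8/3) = k - 1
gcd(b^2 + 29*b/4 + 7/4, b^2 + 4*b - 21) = b + 7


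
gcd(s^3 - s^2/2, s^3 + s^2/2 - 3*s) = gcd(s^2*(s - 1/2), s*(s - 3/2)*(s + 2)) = s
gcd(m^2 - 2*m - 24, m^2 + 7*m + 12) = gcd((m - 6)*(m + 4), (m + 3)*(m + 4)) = m + 4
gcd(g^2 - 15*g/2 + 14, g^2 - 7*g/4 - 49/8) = g - 7/2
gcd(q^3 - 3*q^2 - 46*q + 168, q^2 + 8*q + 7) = q + 7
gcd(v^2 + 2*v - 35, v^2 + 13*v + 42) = v + 7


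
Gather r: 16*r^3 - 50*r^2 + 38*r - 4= 16*r^3 - 50*r^2 + 38*r - 4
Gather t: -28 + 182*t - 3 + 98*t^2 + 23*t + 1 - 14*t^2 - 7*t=84*t^2 + 198*t - 30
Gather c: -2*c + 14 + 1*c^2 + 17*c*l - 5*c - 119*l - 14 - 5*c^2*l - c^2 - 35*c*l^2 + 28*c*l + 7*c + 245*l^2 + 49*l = -5*c^2*l + c*(-35*l^2 + 45*l) + 245*l^2 - 70*l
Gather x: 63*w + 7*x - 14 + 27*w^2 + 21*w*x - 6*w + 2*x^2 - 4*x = 27*w^2 + 57*w + 2*x^2 + x*(21*w + 3) - 14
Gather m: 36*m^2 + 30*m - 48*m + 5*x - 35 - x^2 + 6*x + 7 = 36*m^2 - 18*m - x^2 + 11*x - 28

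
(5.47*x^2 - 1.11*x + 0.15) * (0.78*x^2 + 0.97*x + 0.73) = 4.2666*x^4 + 4.4401*x^3 + 3.0334*x^2 - 0.6648*x + 0.1095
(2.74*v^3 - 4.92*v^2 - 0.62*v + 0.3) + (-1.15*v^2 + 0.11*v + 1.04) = 2.74*v^3 - 6.07*v^2 - 0.51*v + 1.34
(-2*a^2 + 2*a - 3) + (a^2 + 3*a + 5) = -a^2 + 5*a + 2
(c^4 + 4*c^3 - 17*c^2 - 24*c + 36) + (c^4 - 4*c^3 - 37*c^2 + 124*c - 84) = 2*c^4 - 54*c^2 + 100*c - 48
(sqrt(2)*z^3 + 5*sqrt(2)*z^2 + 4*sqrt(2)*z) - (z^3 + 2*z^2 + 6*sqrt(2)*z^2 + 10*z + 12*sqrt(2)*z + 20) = -z^3 + sqrt(2)*z^3 - 2*z^2 - sqrt(2)*z^2 - 8*sqrt(2)*z - 10*z - 20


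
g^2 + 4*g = g*(g + 4)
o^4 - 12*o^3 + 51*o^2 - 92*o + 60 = (o - 5)*(o - 3)*(o - 2)^2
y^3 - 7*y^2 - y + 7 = (y - 7)*(y - 1)*(y + 1)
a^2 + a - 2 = (a - 1)*(a + 2)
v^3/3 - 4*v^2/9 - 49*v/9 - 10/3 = (v/3 + 1)*(v - 5)*(v + 2/3)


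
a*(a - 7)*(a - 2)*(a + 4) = a^4 - 5*a^3 - 22*a^2 + 56*a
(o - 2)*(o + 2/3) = o^2 - 4*o/3 - 4/3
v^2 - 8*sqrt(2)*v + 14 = (v - 7*sqrt(2))*(v - sqrt(2))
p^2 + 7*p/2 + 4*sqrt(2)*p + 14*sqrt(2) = (p + 7/2)*(p + 4*sqrt(2))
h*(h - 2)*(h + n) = h^3 + h^2*n - 2*h^2 - 2*h*n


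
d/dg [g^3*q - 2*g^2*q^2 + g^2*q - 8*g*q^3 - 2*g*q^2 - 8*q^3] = q*(3*g^2 - 4*g*q + 2*g - 8*q^2 - 2*q)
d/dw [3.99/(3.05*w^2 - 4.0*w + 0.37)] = (15.96 - 24.339*w)/(3.05*w^2 - 4.0*w + 0.37)^2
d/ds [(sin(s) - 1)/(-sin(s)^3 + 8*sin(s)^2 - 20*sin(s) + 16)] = (-7*sin(s) - cos(2*s) + 3)*cos(s)/((sin(s) - 4)^2*(sin(s) - 2)^3)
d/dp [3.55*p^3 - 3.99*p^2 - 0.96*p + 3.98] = 10.65*p^2 - 7.98*p - 0.96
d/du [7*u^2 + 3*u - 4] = 14*u + 3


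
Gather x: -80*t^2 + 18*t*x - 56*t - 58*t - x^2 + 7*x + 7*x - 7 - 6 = -80*t^2 - 114*t - x^2 + x*(18*t + 14) - 13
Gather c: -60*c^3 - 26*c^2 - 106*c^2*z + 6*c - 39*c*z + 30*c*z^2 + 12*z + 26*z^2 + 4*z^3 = -60*c^3 + c^2*(-106*z - 26) + c*(30*z^2 - 39*z + 6) + 4*z^3 + 26*z^2 + 12*z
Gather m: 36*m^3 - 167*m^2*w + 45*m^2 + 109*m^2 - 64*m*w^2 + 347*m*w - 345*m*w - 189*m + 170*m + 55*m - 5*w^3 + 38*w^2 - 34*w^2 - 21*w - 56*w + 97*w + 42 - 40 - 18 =36*m^3 + m^2*(154 - 167*w) + m*(-64*w^2 + 2*w + 36) - 5*w^3 + 4*w^2 + 20*w - 16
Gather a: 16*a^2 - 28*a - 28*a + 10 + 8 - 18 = 16*a^2 - 56*a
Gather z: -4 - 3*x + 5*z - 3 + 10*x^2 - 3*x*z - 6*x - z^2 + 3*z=10*x^2 - 9*x - z^2 + z*(8 - 3*x) - 7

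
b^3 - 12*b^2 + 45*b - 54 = (b - 6)*(b - 3)^2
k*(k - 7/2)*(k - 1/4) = k^3 - 15*k^2/4 + 7*k/8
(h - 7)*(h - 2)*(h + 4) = h^3 - 5*h^2 - 22*h + 56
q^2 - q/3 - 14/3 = (q - 7/3)*(q + 2)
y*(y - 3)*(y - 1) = y^3 - 4*y^2 + 3*y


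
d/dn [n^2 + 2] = 2*n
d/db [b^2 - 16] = 2*b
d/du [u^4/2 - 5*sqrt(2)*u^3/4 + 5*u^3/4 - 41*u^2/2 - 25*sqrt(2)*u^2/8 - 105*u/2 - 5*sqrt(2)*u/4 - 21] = 2*u^3 - 15*sqrt(2)*u^2/4 + 15*u^2/4 - 41*u - 25*sqrt(2)*u/4 - 105/2 - 5*sqrt(2)/4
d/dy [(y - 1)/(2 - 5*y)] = -3/(5*y - 2)^2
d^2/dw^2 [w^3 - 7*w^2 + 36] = 6*w - 14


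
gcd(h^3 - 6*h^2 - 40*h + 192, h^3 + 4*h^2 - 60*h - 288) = h^2 - 2*h - 48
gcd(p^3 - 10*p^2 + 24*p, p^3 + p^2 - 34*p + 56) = p - 4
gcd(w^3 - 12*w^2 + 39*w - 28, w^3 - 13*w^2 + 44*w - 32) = w^2 - 5*w + 4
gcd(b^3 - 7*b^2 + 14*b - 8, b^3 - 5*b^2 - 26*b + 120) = b - 4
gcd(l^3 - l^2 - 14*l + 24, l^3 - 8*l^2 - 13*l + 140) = l + 4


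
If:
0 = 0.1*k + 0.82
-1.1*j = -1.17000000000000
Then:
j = 1.06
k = -8.20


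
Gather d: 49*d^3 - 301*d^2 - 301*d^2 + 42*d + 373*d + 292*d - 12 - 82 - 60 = 49*d^3 - 602*d^2 + 707*d - 154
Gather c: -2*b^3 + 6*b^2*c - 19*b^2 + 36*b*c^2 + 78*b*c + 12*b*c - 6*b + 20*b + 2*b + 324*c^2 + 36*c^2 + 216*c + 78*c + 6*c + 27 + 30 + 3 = -2*b^3 - 19*b^2 + 16*b + c^2*(36*b + 360) + c*(6*b^2 + 90*b + 300) + 60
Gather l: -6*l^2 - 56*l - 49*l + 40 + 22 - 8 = -6*l^2 - 105*l + 54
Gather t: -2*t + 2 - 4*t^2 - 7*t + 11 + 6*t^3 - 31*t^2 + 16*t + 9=6*t^3 - 35*t^2 + 7*t + 22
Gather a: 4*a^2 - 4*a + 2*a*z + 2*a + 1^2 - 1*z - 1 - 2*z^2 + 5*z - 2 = 4*a^2 + a*(2*z - 2) - 2*z^2 + 4*z - 2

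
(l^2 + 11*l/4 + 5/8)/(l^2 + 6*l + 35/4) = (4*l + 1)/(2*(2*l + 7))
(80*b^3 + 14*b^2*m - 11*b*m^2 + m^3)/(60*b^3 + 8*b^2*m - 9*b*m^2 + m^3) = (8*b - m)/(6*b - m)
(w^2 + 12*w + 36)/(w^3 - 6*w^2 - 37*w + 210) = (w + 6)/(w^2 - 12*w + 35)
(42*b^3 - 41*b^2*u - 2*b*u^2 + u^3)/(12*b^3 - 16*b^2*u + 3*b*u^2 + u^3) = (-7*b + u)/(-2*b + u)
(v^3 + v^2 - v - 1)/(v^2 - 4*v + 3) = (v^2 + 2*v + 1)/(v - 3)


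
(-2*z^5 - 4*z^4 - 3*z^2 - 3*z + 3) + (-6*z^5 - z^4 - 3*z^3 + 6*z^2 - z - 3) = -8*z^5 - 5*z^4 - 3*z^3 + 3*z^2 - 4*z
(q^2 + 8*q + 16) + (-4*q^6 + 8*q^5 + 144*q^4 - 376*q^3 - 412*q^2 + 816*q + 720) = -4*q^6 + 8*q^5 + 144*q^4 - 376*q^3 - 411*q^2 + 824*q + 736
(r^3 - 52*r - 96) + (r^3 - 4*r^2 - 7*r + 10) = 2*r^3 - 4*r^2 - 59*r - 86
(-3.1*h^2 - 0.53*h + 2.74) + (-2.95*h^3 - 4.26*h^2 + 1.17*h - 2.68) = -2.95*h^3 - 7.36*h^2 + 0.64*h + 0.0600000000000001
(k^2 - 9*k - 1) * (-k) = -k^3 + 9*k^2 + k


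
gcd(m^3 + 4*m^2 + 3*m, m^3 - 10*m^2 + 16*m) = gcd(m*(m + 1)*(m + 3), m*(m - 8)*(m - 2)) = m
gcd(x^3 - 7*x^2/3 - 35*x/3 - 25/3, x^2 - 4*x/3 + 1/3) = 1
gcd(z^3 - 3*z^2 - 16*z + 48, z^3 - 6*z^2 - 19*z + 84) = z^2 + z - 12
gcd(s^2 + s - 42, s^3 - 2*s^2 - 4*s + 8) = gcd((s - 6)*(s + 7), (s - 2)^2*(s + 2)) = 1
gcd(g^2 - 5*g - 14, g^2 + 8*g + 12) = g + 2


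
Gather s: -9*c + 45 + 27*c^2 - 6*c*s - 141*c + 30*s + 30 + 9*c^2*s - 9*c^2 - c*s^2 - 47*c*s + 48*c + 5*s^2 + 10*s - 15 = 18*c^2 - 102*c + s^2*(5 - c) + s*(9*c^2 - 53*c + 40) + 60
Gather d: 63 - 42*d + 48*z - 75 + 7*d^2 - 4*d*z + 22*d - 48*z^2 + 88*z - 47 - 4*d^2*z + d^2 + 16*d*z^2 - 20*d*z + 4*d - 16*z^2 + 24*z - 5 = d^2*(8 - 4*z) + d*(16*z^2 - 24*z - 16) - 64*z^2 + 160*z - 64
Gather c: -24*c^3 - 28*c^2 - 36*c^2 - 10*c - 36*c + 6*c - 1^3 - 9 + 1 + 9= -24*c^3 - 64*c^2 - 40*c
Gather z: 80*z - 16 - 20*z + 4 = 60*z - 12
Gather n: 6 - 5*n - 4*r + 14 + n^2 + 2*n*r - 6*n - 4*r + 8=n^2 + n*(2*r - 11) - 8*r + 28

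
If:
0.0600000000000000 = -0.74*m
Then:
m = -0.08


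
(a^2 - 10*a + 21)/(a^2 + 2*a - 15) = (a - 7)/(a + 5)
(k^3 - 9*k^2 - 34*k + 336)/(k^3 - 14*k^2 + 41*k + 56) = (k + 6)/(k + 1)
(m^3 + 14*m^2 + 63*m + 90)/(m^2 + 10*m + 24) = (m^2 + 8*m + 15)/(m + 4)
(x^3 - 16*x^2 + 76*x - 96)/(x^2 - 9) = (x^3 - 16*x^2 + 76*x - 96)/(x^2 - 9)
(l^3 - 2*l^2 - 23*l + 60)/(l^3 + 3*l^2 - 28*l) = (l^2 + 2*l - 15)/(l*(l + 7))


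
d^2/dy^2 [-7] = 0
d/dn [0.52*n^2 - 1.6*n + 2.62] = 1.04*n - 1.6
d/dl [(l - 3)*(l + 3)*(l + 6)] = 3*l^2 + 12*l - 9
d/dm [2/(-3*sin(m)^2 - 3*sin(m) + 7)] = 6*(2*sin(m) + 1)*cos(m)/(3*sin(m)^2 + 3*sin(m) - 7)^2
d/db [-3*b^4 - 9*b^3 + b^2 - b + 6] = -12*b^3 - 27*b^2 + 2*b - 1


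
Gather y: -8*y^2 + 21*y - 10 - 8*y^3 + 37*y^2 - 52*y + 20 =-8*y^3 + 29*y^2 - 31*y + 10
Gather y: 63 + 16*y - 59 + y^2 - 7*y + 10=y^2 + 9*y + 14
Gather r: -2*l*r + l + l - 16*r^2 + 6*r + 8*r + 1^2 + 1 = 2*l - 16*r^2 + r*(14 - 2*l) + 2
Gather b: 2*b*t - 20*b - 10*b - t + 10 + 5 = b*(2*t - 30) - t + 15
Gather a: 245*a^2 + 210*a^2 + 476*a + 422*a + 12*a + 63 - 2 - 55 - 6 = 455*a^2 + 910*a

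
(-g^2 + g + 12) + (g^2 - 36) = g - 24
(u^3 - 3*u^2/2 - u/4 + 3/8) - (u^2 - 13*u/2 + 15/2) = u^3 - 5*u^2/2 + 25*u/4 - 57/8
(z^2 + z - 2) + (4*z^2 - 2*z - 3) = 5*z^2 - z - 5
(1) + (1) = 2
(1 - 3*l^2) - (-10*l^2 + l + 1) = 7*l^2 - l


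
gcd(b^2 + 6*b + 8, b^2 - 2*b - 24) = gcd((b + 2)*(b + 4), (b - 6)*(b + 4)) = b + 4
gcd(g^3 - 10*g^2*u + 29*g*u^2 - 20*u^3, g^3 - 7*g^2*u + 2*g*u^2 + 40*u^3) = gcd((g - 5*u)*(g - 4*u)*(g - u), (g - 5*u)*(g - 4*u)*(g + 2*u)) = g^2 - 9*g*u + 20*u^2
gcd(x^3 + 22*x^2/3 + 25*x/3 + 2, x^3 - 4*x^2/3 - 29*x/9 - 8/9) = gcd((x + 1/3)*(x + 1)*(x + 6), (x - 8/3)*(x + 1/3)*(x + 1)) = x^2 + 4*x/3 + 1/3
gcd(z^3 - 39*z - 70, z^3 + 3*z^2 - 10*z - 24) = z + 2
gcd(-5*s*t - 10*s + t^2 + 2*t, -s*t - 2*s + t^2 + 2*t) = t + 2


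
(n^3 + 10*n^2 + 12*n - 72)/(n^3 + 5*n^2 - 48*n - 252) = (n - 2)/(n - 7)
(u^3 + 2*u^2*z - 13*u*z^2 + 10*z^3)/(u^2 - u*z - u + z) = (u^2 + 3*u*z - 10*z^2)/(u - 1)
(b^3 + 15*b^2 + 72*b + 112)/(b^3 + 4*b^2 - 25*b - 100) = (b^2 + 11*b + 28)/(b^2 - 25)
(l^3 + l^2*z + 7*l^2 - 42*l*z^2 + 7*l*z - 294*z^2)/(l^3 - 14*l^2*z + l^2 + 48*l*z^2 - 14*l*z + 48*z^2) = (-l^2 - 7*l*z - 7*l - 49*z)/(-l^2 + 8*l*z - l + 8*z)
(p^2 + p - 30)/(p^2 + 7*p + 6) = (p - 5)/(p + 1)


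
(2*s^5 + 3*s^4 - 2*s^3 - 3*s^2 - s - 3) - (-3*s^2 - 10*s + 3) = 2*s^5 + 3*s^4 - 2*s^3 + 9*s - 6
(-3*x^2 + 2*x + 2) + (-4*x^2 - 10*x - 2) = -7*x^2 - 8*x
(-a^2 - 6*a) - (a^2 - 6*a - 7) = 7 - 2*a^2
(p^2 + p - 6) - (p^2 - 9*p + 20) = 10*p - 26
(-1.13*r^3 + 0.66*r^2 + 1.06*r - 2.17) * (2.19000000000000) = -2.4747*r^3 + 1.4454*r^2 + 2.3214*r - 4.7523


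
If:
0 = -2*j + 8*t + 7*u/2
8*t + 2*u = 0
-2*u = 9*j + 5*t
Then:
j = 0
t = 0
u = 0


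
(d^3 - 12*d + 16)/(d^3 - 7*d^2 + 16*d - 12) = (d + 4)/(d - 3)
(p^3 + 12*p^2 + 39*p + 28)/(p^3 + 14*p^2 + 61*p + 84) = (p + 1)/(p + 3)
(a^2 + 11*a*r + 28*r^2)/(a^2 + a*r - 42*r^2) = (-a - 4*r)/(-a + 6*r)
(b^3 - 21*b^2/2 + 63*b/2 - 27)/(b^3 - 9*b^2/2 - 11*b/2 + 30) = (2*b^2 - 15*b + 18)/(2*b^2 - 3*b - 20)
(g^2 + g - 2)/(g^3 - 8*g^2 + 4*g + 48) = (g - 1)/(g^2 - 10*g + 24)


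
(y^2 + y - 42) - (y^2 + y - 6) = -36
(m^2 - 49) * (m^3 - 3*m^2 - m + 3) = m^5 - 3*m^4 - 50*m^3 + 150*m^2 + 49*m - 147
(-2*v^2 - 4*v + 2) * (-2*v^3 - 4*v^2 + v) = 4*v^5 + 16*v^4 + 10*v^3 - 12*v^2 + 2*v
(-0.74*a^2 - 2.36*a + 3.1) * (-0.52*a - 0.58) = 0.3848*a^3 + 1.6564*a^2 - 0.2432*a - 1.798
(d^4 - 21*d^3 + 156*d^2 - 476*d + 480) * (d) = d^5 - 21*d^4 + 156*d^3 - 476*d^2 + 480*d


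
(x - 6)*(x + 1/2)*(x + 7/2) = x^3 - 2*x^2 - 89*x/4 - 21/2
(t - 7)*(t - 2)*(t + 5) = t^3 - 4*t^2 - 31*t + 70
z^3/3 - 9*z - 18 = (z/3 + 1)*(z - 6)*(z + 3)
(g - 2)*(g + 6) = g^2 + 4*g - 12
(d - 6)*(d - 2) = d^2 - 8*d + 12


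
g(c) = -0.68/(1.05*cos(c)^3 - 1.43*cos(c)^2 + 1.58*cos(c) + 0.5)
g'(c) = -0.68*(3.15*sin(c)*cos(c)^2 - 2.86*sin(c)*cos(c) + 1.58*sin(c))/(1.05*cos(c)^3 - 1.43*cos(c)^2 + 1.58*cos(c) + 0.5)^2 = (-2.142*cos(c)^2 + 1.9448*cos(c) - 1.0744)*sin(c)/(1.05*cos(c)^3 - 1.43*cos(c)^2 + 1.58*cos(c) + 0.5)^2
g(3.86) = 0.35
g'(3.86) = 0.65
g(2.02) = 1.26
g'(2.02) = -7.13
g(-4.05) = 0.54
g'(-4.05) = -1.54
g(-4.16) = 0.78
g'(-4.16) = -2.99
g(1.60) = -1.50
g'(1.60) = -5.53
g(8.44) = 0.69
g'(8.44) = -2.39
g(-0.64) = -0.49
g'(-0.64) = 0.28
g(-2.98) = 0.20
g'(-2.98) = 0.07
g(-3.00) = 0.20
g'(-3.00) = 0.06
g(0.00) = -0.40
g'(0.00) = 0.00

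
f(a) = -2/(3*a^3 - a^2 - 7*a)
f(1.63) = 1.86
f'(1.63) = 23.64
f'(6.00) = 0.00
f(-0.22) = -1.37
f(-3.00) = 0.03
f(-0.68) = -0.60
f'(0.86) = -0.18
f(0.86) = 0.41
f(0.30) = 0.95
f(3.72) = -0.02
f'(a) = -2*(-9*a^2 + 2*a + 7)/(3*a^3 - a^2 - 7*a)^2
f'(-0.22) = -5.75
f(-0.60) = -0.63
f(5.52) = -0.00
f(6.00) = 0.00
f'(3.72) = 0.02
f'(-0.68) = -0.26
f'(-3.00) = 0.03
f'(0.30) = -3.05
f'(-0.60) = -0.50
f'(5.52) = 0.00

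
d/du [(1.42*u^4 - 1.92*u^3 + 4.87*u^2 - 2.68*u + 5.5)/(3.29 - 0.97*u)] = (-4.1322*u^4 + 22.412*u^3 - 23.6743*u^2 + 32.0446*u - 3.4822)/(0.9409*u^2 - 6.3826*u + 10.8241)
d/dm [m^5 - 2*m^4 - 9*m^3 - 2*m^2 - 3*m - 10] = 5*m^4 - 8*m^3 - 27*m^2 - 4*m - 3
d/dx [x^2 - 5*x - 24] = 2*x - 5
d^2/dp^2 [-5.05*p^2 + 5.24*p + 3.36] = -10.1000000000000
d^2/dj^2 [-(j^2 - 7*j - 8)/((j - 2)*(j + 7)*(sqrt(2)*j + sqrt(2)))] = sqrt(2)*(-j^3 + 24*j^2 + 78*j + 242)/(j^6 + 15*j^5 + 33*j^4 - 295*j^3 - 462*j^2 + 2940*j - 2744)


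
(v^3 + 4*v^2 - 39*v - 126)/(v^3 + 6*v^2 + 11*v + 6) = (v^2 + v - 42)/(v^2 + 3*v + 2)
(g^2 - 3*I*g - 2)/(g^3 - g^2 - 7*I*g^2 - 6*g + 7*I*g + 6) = (g - 2*I)/(g^2 - g*(1 + 6*I) + 6*I)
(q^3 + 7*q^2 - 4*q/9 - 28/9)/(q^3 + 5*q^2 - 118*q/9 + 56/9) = (3*q + 2)/(3*q - 4)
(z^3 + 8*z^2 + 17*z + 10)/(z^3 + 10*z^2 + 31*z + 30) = (z + 1)/(z + 3)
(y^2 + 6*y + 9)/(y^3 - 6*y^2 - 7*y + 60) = (y + 3)/(y^2 - 9*y + 20)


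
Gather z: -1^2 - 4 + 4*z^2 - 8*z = 4*z^2 - 8*z - 5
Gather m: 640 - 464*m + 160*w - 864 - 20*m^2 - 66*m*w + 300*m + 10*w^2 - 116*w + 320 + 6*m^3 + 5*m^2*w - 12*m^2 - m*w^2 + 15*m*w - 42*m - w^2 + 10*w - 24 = 6*m^3 + m^2*(5*w - 32) + m*(-w^2 - 51*w - 206) + 9*w^2 + 54*w + 72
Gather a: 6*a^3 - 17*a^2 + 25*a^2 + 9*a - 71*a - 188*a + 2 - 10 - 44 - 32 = 6*a^3 + 8*a^2 - 250*a - 84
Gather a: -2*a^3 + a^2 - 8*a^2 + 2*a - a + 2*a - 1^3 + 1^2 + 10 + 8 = -2*a^3 - 7*a^2 + 3*a + 18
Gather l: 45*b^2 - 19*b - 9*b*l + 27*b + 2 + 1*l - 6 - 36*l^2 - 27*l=45*b^2 + 8*b - 36*l^2 + l*(-9*b - 26) - 4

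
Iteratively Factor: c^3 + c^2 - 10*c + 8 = (c - 2)*(c^2 + 3*c - 4) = (c - 2)*(c - 1)*(c + 4)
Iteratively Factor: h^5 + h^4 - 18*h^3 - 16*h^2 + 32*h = (h - 4)*(h^4 + 5*h^3 + 2*h^2 - 8*h) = (h - 4)*(h + 2)*(h^3 + 3*h^2 - 4*h) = (h - 4)*(h + 2)*(h + 4)*(h^2 - h) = h*(h - 4)*(h + 2)*(h + 4)*(h - 1)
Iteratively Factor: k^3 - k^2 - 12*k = (k - 4)*(k^2 + 3*k) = (k - 4)*(k + 3)*(k)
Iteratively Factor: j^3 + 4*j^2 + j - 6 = (j + 2)*(j^2 + 2*j - 3) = (j + 2)*(j + 3)*(j - 1)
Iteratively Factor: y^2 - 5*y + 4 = (y - 1)*(y - 4)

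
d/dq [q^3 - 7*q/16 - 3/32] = 3*q^2 - 7/16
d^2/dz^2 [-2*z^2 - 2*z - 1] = -4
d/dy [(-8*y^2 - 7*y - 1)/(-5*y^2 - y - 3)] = (-27*y^2 + 38*y + 20)/(25*y^4 + 10*y^3 + 31*y^2 + 6*y + 9)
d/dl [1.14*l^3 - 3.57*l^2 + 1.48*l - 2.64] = 3.42*l^2 - 7.14*l + 1.48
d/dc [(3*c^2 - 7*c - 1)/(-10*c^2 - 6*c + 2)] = (-22*c^2 - 2*c - 5)/(25*c^4 + 30*c^3 - c^2 - 6*c + 1)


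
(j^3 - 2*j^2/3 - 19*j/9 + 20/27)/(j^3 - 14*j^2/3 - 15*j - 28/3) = (j^2 - 2*j + 5/9)/(j^2 - 6*j - 7)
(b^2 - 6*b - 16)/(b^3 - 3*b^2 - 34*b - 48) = 1/(b + 3)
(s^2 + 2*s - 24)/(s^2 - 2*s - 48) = (s - 4)/(s - 8)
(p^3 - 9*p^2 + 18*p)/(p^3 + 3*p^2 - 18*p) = (p - 6)/(p + 6)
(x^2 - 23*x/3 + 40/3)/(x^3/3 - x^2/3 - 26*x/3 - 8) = (-3*x^2 + 23*x - 40)/(-x^3 + x^2 + 26*x + 24)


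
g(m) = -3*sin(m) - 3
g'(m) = -3*cos(m)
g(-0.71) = -1.04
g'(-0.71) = -2.28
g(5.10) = -0.22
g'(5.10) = -1.13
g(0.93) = -5.40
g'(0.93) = -1.79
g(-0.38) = -1.89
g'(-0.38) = -2.79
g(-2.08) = -0.38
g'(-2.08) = 1.46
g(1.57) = -6.00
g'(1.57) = -0.00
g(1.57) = -6.00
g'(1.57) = -0.00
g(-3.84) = -4.93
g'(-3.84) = 2.30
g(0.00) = -3.00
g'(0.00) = -3.00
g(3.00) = -3.42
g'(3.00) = 2.97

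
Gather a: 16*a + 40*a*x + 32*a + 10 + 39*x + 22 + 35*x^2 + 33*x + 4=a*(40*x + 48) + 35*x^2 + 72*x + 36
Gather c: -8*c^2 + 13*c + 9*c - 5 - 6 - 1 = -8*c^2 + 22*c - 12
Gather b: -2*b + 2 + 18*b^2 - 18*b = 18*b^2 - 20*b + 2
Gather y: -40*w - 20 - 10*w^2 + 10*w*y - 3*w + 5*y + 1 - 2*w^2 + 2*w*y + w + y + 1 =-12*w^2 - 42*w + y*(12*w + 6) - 18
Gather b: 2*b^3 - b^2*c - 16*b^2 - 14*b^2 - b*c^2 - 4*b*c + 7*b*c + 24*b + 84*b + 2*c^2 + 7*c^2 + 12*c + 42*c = 2*b^3 + b^2*(-c - 30) + b*(-c^2 + 3*c + 108) + 9*c^2 + 54*c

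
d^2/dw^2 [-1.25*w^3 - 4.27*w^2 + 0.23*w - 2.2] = -7.5*w - 8.54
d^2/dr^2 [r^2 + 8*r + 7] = 2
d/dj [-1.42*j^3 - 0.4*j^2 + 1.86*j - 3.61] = -4.26*j^2 - 0.8*j + 1.86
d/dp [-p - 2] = -1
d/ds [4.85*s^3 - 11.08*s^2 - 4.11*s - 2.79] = 14.55*s^2 - 22.16*s - 4.11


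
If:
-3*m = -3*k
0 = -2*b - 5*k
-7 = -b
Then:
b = 7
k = -14/5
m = -14/5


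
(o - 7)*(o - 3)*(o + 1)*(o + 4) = o^4 - 5*o^3 - 25*o^2 + 65*o + 84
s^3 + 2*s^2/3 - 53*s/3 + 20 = (s - 3)*(s - 4/3)*(s + 5)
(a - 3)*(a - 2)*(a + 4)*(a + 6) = a^4 + 5*a^3 - 20*a^2 - 60*a + 144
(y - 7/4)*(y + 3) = y^2 + 5*y/4 - 21/4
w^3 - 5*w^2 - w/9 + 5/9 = (w - 5)*(w - 1/3)*(w + 1/3)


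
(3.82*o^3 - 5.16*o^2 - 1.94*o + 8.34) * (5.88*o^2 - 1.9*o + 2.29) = 22.4616*o^5 - 37.5988*o^4 + 7.1446*o^3 + 40.9088*o^2 - 20.2886*o + 19.0986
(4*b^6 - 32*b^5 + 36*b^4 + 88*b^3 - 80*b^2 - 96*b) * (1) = 4*b^6 - 32*b^5 + 36*b^4 + 88*b^3 - 80*b^2 - 96*b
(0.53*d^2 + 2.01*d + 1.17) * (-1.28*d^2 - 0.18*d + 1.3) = -0.6784*d^4 - 2.6682*d^3 - 1.1704*d^2 + 2.4024*d + 1.521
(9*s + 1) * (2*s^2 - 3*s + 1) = 18*s^3 - 25*s^2 + 6*s + 1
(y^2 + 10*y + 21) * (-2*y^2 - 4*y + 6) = -2*y^4 - 24*y^3 - 76*y^2 - 24*y + 126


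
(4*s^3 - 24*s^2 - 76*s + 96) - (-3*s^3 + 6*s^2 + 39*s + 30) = 7*s^3 - 30*s^2 - 115*s + 66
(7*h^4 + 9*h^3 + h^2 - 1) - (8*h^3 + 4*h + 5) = 7*h^4 + h^3 + h^2 - 4*h - 6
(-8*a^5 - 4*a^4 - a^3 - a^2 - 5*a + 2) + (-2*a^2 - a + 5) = -8*a^5 - 4*a^4 - a^3 - 3*a^2 - 6*a + 7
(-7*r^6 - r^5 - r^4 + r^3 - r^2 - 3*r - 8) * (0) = 0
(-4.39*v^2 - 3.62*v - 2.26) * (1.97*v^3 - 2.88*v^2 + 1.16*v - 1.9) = -8.6483*v^5 + 5.5118*v^4 + 0.881*v^3 + 10.6506*v^2 + 4.2564*v + 4.294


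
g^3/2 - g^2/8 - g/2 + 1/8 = (g/2 + 1/2)*(g - 1)*(g - 1/4)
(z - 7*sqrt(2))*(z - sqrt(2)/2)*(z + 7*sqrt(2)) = z^3 - sqrt(2)*z^2/2 - 98*z + 49*sqrt(2)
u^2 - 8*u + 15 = (u - 5)*(u - 3)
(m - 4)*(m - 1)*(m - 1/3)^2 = m^4 - 17*m^3/3 + 67*m^2/9 - 29*m/9 + 4/9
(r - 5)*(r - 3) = r^2 - 8*r + 15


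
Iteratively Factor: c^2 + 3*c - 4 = (c + 4)*(c - 1)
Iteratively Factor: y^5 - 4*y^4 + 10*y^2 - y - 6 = (y + 1)*(y^4 - 5*y^3 + 5*y^2 + 5*y - 6) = (y + 1)^2*(y^3 - 6*y^2 + 11*y - 6) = (y - 1)*(y + 1)^2*(y^2 - 5*y + 6) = (y - 3)*(y - 1)*(y + 1)^2*(y - 2)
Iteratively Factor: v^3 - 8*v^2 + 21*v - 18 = (v - 2)*(v^2 - 6*v + 9) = (v - 3)*(v - 2)*(v - 3)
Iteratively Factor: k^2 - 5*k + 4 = (k - 4)*(k - 1)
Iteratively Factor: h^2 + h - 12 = (h + 4)*(h - 3)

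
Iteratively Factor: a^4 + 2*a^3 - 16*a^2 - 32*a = (a)*(a^3 + 2*a^2 - 16*a - 32) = a*(a + 4)*(a^2 - 2*a - 8) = a*(a - 4)*(a + 4)*(a + 2)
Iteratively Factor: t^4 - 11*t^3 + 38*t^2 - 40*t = (t - 2)*(t^3 - 9*t^2 + 20*t) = (t - 5)*(t - 2)*(t^2 - 4*t) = t*(t - 5)*(t - 2)*(t - 4)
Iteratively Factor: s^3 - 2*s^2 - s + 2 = (s - 1)*(s^2 - s - 2) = (s - 1)*(s + 1)*(s - 2)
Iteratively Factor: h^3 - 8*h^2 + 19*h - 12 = (h - 4)*(h^2 - 4*h + 3) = (h - 4)*(h - 1)*(h - 3)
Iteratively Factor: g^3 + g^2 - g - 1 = (g - 1)*(g^2 + 2*g + 1) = (g - 1)*(g + 1)*(g + 1)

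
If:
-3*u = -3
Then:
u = 1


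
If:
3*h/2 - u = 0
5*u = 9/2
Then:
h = 3/5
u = 9/10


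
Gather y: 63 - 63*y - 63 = -63*y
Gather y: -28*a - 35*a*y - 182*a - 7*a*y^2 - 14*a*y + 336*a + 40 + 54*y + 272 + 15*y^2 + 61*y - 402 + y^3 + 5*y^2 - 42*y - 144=126*a + y^3 + y^2*(20 - 7*a) + y*(73 - 49*a) - 234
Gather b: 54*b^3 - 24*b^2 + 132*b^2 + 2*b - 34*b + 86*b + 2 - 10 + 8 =54*b^3 + 108*b^2 + 54*b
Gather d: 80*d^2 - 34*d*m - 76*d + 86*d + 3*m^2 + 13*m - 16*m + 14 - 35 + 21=80*d^2 + d*(10 - 34*m) + 3*m^2 - 3*m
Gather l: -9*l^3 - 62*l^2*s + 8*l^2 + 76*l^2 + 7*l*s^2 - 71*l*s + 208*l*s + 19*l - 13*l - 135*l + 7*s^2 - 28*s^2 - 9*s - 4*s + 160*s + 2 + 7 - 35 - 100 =-9*l^3 + l^2*(84 - 62*s) + l*(7*s^2 + 137*s - 129) - 21*s^2 + 147*s - 126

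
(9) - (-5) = 14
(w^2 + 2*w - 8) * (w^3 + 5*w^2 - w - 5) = w^5 + 7*w^4 + w^3 - 47*w^2 - 2*w + 40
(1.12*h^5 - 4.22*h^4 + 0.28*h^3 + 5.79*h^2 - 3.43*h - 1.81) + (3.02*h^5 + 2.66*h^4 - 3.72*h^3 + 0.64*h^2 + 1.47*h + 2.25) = 4.14*h^5 - 1.56*h^4 - 3.44*h^3 + 6.43*h^2 - 1.96*h + 0.44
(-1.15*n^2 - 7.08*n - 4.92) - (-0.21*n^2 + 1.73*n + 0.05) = -0.94*n^2 - 8.81*n - 4.97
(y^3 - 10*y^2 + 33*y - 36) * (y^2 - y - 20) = y^5 - 11*y^4 + 23*y^3 + 131*y^2 - 624*y + 720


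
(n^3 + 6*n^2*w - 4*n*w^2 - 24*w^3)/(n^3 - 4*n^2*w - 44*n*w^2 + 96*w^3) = (-n - 2*w)/(-n + 8*w)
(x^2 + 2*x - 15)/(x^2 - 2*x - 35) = (x - 3)/(x - 7)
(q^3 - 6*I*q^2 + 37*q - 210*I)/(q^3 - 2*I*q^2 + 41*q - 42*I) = (q - 5*I)/(q - I)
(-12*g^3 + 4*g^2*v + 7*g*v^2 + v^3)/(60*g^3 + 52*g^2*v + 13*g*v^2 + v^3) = (-g + v)/(5*g + v)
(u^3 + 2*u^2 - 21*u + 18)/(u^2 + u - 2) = (u^2 + 3*u - 18)/(u + 2)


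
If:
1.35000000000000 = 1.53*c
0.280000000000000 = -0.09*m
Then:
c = 0.88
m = -3.11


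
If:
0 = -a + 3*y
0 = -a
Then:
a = 0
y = 0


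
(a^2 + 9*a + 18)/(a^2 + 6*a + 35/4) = 4*(a^2 + 9*a + 18)/(4*a^2 + 24*a + 35)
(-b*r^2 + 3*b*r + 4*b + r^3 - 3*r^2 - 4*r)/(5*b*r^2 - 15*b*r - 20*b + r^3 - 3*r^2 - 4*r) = (-b + r)/(5*b + r)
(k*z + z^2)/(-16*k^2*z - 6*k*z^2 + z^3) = (k + z)/(-16*k^2 - 6*k*z + z^2)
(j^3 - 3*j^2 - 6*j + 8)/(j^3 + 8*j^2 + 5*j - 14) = (j - 4)/(j + 7)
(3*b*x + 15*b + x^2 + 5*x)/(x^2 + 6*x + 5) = (3*b + x)/(x + 1)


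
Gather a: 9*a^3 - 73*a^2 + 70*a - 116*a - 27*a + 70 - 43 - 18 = 9*a^3 - 73*a^2 - 73*a + 9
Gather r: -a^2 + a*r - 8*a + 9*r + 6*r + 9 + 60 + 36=-a^2 - 8*a + r*(a + 15) + 105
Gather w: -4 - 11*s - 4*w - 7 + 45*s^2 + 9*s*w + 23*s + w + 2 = 45*s^2 + 12*s + w*(9*s - 3) - 9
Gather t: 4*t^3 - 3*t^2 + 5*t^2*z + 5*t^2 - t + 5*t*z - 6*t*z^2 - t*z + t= 4*t^3 + t^2*(5*z + 2) + t*(-6*z^2 + 4*z)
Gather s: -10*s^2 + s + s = -10*s^2 + 2*s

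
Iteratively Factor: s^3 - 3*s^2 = (s)*(s^2 - 3*s) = s^2*(s - 3)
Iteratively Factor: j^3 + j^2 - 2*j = (j + 2)*(j^2 - j) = (j - 1)*(j + 2)*(j)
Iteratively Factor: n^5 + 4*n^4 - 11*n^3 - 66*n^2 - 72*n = (n + 3)*(n^4 + n^3 - 14*n^2 - 24*n) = n*(n + 3)*(n^3 + n^2 - 14*n - 24) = n*(n - 4)*(n + 3)*(n^2 + 5*n + 6) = n*(n - 4)*(n + 2)*(n + 3)*(n + 3)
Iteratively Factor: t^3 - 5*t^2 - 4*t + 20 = (t - 2)*(t^2 - 3*t - 10) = (t - 2)*(t + 2)*(t - 5)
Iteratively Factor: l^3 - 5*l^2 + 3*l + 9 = (l + 1)*(l^2 - 6*l + 9) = (l - 3)*(l + 1)*(l - 3)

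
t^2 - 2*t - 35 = (t - 7)*(t + 5)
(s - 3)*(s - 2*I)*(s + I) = s^3 - 3*s^2 - I*s^2 + 2*s + 3*I*s - 6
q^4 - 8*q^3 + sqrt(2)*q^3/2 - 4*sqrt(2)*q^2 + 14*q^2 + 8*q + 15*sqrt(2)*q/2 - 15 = (q - 5)*(q - 3)*(q - sqrt(2)/2)*(q + sqrt(2))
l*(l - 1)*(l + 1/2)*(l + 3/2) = l^4 + l^3 - 5*l^2/4 - 3*l/4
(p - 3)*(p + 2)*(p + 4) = p^3 + 3*p^2 - 10*p - 24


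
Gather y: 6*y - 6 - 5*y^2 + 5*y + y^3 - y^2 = y^3 - 6*y^2 + 11*y - 6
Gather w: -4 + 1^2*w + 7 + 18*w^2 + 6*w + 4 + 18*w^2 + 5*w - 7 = 36*w^2 + 12*w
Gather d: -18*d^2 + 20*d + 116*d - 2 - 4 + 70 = -18*d^2 + 136*d + 64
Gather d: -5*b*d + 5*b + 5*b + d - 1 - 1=10*b + d*(1 - 5*b) - 2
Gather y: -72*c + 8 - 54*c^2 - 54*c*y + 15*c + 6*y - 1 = -54*c^2 - 57*c + y*(6 - 54*c) + 7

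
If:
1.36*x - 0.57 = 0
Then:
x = 0.42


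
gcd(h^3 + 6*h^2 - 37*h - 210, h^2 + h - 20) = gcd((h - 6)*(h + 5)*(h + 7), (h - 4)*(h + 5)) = h + 5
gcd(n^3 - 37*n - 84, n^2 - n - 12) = n + 3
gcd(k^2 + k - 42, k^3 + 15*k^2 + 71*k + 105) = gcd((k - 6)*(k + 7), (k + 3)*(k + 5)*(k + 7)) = k + 7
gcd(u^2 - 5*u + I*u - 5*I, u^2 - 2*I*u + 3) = u + I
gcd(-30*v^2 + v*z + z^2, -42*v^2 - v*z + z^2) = 6*v + z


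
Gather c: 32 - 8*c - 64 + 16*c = 8*c - 32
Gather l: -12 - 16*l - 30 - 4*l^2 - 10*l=-4*l^2 - 26*l - 42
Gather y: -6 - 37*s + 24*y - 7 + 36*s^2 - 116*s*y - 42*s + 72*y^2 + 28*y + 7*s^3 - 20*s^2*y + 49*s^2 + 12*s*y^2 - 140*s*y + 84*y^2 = 7*s^3 + 85*s^2 - 79*s + y^2*(12*s + 156) + y*(-20*s^2 - 256*s + 52) - 13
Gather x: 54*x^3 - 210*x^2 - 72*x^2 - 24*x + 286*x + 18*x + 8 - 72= 54*x^3 - 282*x^2 + 280*x - 64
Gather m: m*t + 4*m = m*(t + 4)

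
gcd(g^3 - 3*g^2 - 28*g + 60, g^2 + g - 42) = g - 6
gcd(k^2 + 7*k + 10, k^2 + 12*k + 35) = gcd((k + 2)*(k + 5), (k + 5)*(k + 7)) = k + 5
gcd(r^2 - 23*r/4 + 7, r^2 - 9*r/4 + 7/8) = r - 7/4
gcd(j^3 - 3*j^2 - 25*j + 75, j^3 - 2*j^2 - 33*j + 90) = j^2 - 8*j + 15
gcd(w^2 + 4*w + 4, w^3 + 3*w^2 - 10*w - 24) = w + 2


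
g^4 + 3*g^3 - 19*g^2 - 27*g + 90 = (g - 3)*(g - 2)*(g + 3)*(g + 5)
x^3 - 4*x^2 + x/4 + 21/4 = (x - 7/2)*(x - 3/2)*(x + 1)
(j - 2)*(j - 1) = j^2 - 3*j + 2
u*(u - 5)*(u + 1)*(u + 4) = u^4 - 21*u^2 - 20*u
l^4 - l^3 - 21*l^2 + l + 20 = (l - 5)*(l - 1)*(l + 1)*(l + 4)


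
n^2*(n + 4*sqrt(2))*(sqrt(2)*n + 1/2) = sqrt(2)*n^4 + 17*n^3/2 + 2*sqrt(2)*n^2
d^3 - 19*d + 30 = (d - 3)*(d - 2)*(d + 5)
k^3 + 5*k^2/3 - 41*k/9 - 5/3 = (k - 5/3)*(k + 1/3)*(k + 3)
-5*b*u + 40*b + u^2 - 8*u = (-5*b + u)*(u - 8)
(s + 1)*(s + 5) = s^2 + 6*s + 5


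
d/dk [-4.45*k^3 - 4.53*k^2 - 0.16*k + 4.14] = -13.35*k^2 - 9.06*k - 0.16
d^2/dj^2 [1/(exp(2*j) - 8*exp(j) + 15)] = 4*((2 - exp(j))*(exp(2*j) - 8*exp(j) + 15) + 2*(exp(j) - 4)^2*exp(j))*exp(j)/(exp(2*j) - 8*exp(j) + 15)^3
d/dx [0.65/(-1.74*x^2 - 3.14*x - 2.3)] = (2.262*x + 2.041)/(1.74*x^2 + 3.14*x + 2.3)^2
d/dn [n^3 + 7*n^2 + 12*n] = 3*n^2 + 14*n + 12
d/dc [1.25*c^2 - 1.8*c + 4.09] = 2.5*c - 1.8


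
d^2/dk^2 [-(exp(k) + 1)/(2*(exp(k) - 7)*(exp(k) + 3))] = (-exp(4*k) - 8*exp(3*k) - 114*exp(2*k) - 16*exp(k) - 357)*exp(k)/(2*(exp(6*k) - 12*exp(5*k) - 15*exp(4*k) + 440*exp(3*k) + 315*exp(2*k) - 5292*exp(k) - 9261))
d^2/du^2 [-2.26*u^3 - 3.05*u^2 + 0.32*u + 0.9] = -13.56*u - 6.1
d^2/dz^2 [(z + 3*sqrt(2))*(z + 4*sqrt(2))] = 2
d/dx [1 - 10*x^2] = -20*x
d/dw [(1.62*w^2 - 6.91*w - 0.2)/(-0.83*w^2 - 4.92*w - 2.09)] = (-13.7057*w^2 - 7.1036*w + 13.4579)/(0.6889*w^4 + 8.1672*w^3 + 27.6758*w^2 + 20.5656*w + 4.3681)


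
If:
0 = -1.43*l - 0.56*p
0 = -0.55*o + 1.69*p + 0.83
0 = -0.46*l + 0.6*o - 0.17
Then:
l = 0.14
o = 0.39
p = -0.36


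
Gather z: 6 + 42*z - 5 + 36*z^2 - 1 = 36*z^2 + 42*z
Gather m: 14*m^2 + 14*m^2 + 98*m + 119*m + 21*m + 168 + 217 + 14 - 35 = 28*m^2 + 238*m + 364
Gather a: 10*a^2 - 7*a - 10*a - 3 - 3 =10*a^2 - 17*a - 6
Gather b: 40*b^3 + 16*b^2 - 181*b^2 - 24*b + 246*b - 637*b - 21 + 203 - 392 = 40*b^3 - 165*b^2 - 415*b - 210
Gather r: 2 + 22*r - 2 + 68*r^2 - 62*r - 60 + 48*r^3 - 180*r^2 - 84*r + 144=48*r^3 - 112*r^2 - 124*r + 84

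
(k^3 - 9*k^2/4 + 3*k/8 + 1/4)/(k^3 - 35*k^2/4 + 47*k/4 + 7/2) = (k - 1/2)/(k - 7)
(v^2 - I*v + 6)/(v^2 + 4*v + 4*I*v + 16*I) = (v^2 - I*v + 6)/(v^2 + 4*v*(1 + I) + 16*I)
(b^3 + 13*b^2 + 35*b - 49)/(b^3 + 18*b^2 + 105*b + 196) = (b - 1)/(b + 4)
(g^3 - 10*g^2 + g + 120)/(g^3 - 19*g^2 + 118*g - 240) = (g + 3)/(g - 6)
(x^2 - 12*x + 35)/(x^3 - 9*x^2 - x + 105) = 1/(x + 3)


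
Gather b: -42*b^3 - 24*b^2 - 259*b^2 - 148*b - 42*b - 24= -42*b^3 - 283*b^2 - 190*b - 24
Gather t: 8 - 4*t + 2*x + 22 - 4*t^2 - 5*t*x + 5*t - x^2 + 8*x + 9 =-4*t^2 + t*(1 - 5*x) - x^2 + 10*x + 39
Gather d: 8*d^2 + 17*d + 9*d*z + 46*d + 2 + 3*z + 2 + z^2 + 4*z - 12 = 8*d^2 + d*(9*z + 63) + z^2 + 7*z - 8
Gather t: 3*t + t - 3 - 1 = 4*t - 4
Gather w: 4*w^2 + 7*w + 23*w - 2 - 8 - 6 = 4*w^2 + 30*w - 16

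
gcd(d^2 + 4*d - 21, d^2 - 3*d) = d - 3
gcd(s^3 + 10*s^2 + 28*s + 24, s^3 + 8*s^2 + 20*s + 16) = s^2 + 4*s + 4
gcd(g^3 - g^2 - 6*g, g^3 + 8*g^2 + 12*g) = g^2 + 2*g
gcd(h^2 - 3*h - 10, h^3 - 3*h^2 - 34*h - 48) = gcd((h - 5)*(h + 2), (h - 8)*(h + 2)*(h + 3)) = h + 2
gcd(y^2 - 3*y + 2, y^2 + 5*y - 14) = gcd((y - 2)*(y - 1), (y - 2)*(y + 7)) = y - 2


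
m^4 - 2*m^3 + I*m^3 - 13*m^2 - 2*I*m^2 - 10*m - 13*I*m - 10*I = (m - 5)*(m + 1)*(m + 2)*(m + I)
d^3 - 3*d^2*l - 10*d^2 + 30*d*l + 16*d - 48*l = (d - 8)*(d - 2)*(d - 3*l)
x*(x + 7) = x^2 + 7*x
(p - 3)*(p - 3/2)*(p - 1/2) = p^3 - 5*p^2 + 27*p/4 - 9/4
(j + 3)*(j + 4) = j^2 + 7*j + 12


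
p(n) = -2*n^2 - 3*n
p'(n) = -4*n - 3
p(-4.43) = -25.96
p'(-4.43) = 14.72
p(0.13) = -0.42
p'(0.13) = -3.52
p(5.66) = -81.05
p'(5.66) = -25.64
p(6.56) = -105.75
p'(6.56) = -29.24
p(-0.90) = 1.08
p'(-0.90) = 0.60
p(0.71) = -3.14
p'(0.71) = -5.84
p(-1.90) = -1.52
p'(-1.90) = 4.60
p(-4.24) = -23.24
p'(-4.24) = 13.96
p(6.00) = -90.00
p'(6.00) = -27.00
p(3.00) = -27.00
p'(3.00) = -15.00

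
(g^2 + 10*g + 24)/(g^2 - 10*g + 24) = (g^2 + 10*g + 24)/(g^2 - 10*g + 24)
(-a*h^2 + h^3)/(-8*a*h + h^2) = h*(a - h)/(8*a - h)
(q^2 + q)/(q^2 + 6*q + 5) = q/(q + 5)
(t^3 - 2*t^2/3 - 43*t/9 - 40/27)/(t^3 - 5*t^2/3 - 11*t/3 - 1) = (t^2 - t - 40/9)/(t^2 - 2*t - 3)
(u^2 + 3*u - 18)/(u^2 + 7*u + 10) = (u^2 + 3*u - 18)/(u^2 + 7*u + 10)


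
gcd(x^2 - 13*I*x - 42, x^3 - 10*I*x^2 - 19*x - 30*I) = x - 6*I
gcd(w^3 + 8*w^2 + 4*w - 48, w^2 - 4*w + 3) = 1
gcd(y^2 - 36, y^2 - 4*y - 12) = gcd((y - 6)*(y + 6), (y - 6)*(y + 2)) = y - 6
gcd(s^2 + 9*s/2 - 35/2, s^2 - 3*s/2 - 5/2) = s - 5/2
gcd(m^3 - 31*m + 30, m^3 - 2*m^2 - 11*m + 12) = m - 1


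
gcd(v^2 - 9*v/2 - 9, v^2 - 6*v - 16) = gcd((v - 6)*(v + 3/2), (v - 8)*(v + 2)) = 1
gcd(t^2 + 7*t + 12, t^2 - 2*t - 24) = t + 4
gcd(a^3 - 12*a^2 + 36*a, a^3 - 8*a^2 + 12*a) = a^2 - 6*a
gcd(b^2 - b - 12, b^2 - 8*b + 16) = b - 4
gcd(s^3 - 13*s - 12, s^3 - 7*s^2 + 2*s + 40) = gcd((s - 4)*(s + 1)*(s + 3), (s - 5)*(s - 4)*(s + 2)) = s - 4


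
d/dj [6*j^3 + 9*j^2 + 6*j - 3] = 18*j^2 + 18*j + 6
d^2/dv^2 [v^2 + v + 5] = 2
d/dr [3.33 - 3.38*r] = -3.38000000000000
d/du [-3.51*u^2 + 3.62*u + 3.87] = 3.62 - 7.02*u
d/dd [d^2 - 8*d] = 2*d - 8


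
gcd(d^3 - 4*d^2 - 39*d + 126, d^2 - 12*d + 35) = d - 7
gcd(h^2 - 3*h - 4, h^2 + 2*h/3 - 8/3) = 1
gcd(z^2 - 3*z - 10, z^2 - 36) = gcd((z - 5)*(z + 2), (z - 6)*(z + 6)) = 1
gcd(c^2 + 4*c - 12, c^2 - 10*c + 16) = c - 2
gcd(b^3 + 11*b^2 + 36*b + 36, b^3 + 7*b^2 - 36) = b^2 + 9*b + 18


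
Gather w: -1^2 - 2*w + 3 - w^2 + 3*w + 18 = -w^2 + w + 20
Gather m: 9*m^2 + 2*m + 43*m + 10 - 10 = 9*m^2 + 45*m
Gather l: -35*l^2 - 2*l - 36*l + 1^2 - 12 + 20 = -35*l^2 - 38*l + 9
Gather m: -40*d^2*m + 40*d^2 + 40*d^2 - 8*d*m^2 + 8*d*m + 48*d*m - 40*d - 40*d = 80*d^2 - 8*d*m^2 - 80*d + m*(-40*d^2 + 56*d)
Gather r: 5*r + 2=5*r + 2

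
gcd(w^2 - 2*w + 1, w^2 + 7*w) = 1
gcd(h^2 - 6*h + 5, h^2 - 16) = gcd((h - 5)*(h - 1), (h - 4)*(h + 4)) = 1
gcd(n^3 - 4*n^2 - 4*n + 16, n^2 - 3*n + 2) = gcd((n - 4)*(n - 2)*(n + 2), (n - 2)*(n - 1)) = n - 2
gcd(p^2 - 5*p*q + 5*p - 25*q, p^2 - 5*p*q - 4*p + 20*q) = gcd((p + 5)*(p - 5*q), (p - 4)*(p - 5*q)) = p - 5*q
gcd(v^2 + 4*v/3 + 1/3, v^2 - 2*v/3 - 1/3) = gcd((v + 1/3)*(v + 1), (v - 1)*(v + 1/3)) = v + 1/3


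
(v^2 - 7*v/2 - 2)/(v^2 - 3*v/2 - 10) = (2*v + 1)/(2*v + 5)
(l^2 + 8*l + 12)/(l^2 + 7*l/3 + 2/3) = 3*(l + 6)/(3*l + 1)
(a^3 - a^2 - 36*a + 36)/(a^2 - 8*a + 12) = (a^2 + 5*a - 6)/(a - 2)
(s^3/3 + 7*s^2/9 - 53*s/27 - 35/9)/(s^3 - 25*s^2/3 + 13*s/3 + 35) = (3*s^2 + 2*s - 21)/(9*(s^2 - 10*s + 21))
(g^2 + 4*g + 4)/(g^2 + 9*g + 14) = (g + 2)/(g + 7)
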